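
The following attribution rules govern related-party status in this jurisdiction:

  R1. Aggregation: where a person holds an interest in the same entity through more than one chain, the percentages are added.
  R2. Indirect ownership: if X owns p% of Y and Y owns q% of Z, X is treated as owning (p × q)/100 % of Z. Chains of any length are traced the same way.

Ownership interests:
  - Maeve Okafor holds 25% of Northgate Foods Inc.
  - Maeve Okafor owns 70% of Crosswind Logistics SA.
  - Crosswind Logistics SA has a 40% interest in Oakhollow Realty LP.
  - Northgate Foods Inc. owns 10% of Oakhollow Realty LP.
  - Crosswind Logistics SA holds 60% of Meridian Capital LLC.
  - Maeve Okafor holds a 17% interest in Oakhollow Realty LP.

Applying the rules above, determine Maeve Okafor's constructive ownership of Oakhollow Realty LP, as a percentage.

Chain via Northgate Foods Inc. (R2): 25% × 10% = 2.5% of Oakhollow Realty LP.
Chain via Crosswind Logistics SA (R2): 70% × 40% = 28% of Oakhollow Realty LP.
Direct interest in Oakhollow Realty LP: 17%.
Aggregating (R1): 2.5% + 28% + 17% = 47.5%.

47.5%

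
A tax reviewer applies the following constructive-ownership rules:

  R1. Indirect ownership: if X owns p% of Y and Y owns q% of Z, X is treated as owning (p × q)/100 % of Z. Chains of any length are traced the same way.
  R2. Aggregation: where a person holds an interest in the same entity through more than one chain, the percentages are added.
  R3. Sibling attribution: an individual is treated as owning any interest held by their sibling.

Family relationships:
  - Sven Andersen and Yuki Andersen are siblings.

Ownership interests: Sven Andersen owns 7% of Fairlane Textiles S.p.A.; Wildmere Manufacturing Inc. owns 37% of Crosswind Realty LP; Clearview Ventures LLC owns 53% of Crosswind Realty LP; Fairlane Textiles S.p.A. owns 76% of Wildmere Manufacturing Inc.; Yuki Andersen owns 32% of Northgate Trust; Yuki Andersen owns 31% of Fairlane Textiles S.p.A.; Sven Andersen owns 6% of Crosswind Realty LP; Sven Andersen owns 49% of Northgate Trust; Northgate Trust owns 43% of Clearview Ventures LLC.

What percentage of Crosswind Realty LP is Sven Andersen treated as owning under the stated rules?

By sibling attribution (R3), Sven Andersen is treated as also owning Yuki Andersen's interest in Northgate Trust, giving 49% + 32% = 81%.
By sibling attribution (R3), Sven Andersen is treated as also owning Yuki Andersen's interest in Fairlane Textiles S.p.A, giving 7% + 31% = 38%.
Chain via Northgate Trust → Clearview Ventures LLC (R1): 81% × 43% × 53% = 18.4599% of Crosswind Realty LP.
Chain via Fairlane Textiles S.p.A. → Wildmere Manufacturing Inc. (R1): 38% × 76% × 37% = 10.6856% of Crosswind Realty LP.
Direct interest in Crosswind Realty LP: 6%.
Aggregating (R2): 18.4599% + 10.6856% + 6% = 35.1455%.

35.1455%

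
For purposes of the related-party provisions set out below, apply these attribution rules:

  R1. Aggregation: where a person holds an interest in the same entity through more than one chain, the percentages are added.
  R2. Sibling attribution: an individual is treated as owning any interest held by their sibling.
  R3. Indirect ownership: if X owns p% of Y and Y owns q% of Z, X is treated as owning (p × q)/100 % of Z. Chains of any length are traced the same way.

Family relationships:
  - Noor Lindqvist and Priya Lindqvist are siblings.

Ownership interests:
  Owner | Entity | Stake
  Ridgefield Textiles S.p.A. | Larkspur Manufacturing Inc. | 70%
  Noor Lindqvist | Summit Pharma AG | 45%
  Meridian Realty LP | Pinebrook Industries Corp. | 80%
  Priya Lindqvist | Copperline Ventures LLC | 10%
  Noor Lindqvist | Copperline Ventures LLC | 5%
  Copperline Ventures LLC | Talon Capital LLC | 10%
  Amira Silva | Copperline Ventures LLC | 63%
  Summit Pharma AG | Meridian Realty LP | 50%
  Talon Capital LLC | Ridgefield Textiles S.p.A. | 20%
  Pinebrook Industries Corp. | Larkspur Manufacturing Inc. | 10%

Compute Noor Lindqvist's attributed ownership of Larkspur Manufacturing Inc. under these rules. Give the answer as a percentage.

2.01%

By sibling attribution (R2), Noor Lindqvist is treated as also owning Priya Lindqvist's interest in Copperline Ventures LLC, giving 5% + 10% = 15%.
Chain via Summit Pharma AG → Meridian Realty LP → Pinebrook Industries Corp. (R3): 45% × 50% × 80% × 10% = 1.8% of Larkspur Manufacturing Inc.
Chain via Copperline Ventures LLC → Talon Capital LLC → Ridgefield Textiles S.p.A. (R3): 15% × 10% × 20% × 70% = 0.21% of Larkspur Manufacturing Inc.
Aggregating (R1): 1.8% + 0.21% = 2.01%.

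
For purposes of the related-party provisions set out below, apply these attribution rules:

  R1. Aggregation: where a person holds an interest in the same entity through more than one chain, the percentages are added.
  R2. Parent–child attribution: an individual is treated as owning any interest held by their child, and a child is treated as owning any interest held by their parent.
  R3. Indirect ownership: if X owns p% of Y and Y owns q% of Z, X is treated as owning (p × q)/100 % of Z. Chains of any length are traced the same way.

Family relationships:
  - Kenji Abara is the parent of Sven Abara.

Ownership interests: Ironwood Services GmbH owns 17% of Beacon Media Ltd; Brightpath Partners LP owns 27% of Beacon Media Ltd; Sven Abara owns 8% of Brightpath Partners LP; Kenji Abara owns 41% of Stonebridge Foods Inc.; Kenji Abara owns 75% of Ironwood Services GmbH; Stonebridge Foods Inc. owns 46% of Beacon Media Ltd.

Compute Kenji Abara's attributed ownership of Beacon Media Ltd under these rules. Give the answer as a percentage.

By parent–child attribution (R2), Kenji Abara is treated as owning Sven Abara's 8% interest in Brightpath Partners LP.
Chain via Stonebridge Foods Inc. (R3): 41% × 46% = 18.86% of Beacon Media Ltd.
Chain via Ironwood Services GmbH (R3): 75% × 17% = 12.75% of Beacon Media Ltd.
Chain via Brightpath Partners LP (R3): 8% × 27% = 2.16% of Beacon Media Ltd.
Aggregating (R1): 18.86% + 12.75% + 2.16% = 33.77%.

33.77%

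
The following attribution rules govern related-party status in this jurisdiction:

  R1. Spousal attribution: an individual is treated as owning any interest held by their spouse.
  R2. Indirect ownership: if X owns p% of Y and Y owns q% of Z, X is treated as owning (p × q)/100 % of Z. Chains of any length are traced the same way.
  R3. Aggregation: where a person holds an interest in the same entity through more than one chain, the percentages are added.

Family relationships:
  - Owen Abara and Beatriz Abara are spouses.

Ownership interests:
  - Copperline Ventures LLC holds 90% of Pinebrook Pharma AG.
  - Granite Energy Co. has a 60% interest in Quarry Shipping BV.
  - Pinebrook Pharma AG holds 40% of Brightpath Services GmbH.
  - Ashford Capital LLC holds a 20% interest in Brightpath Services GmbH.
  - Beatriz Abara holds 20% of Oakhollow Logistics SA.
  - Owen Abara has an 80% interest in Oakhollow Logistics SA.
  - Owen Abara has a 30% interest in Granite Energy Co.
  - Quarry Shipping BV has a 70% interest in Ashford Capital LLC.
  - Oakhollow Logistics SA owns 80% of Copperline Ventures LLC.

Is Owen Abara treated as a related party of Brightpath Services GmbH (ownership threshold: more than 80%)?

No

By spousal attribution (R1), Owen Abara is treated as also owning Beatriz Abara's interest in Oakhollow Logistics SA, giving 80% + 20% = 100%.
Chain via Oakhollow Logistics SA → Copperline Ventures LLC → Pinebrook Pharma AG (R2): 100% × 80% × 90% × 40% = 28.8% of Brightpath Services GmbH.
Chain via Granite Energy Co. → Quarry Shipping BV → Ashford Capital LLC (R2): 30% × 60% × 70% × 20% = 2.52% of Brightpath Services GmbH.
Aggregating (R3): 28.8% + 2.52% = 31.32%.
31.32% does not exceed the 80% threshold, so Owen is not a related party to Brightpath Services GmbH.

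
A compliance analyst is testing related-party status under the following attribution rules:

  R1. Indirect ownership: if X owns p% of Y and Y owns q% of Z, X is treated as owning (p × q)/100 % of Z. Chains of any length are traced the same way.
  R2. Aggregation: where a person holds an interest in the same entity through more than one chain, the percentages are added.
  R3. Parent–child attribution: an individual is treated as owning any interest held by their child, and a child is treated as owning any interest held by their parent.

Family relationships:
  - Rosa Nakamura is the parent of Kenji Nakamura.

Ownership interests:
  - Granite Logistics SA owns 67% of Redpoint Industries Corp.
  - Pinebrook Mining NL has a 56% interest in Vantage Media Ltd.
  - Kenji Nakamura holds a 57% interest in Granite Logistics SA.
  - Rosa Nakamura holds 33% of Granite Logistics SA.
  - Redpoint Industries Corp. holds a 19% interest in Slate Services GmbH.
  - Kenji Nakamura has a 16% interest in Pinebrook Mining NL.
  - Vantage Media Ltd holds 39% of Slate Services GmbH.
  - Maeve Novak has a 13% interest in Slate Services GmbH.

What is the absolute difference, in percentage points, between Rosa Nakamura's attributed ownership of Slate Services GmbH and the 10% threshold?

4.9514

By parent–child attribution (R3), Rosa Nakamura is treated as also owning Kenji Nakamura's interest in Granite Logistics SA, giving 33% + 57% = 90%.
By parent–child attribution (R3), Rosa Nakamura is treated as owning Kenji Nakamura's 16% interest in Pinebrook Mining NL.
Chain via Granite Logistics SA → Redpoint Industries Corp. (R1): 90% × 67% × 19% = 11.457% of Slate Services GmbH.
Chain via Pinebrook Mining NL → Vantage Media Ltd (R1): 16% × 56% × 39% = 3.4944% of Slate Services GmbH.
Aggregating (R2): 11.457% + 3.4944% = 14.9514%.
14.9514% exceeds the 10% threshold by 4.9514 percentage points.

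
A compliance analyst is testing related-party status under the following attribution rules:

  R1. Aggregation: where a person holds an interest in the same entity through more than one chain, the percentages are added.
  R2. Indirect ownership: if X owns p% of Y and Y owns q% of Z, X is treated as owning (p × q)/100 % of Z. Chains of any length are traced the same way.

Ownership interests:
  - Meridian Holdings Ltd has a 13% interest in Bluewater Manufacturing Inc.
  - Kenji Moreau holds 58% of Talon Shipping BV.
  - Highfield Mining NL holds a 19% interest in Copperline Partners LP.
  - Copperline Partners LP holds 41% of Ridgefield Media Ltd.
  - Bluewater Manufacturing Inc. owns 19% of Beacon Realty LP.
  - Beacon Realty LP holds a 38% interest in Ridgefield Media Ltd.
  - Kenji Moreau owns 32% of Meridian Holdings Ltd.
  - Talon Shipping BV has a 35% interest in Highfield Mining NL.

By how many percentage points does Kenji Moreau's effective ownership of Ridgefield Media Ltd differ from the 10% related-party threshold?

Chain via Meridian Holdings Ltd → Bluewater Manufacturing Inc. → Beacon Realty LP (R2): 32% × 13% × 19% × 38% = 0.300352% of Ridgefield Media Ltd.
Chain via Talon Shipping BV → Highfield Mining NL → Copperline Partners LP (R2): 58% × 35% × 19% × 41% = 1.58137% of Ridgefield Media Ltd.
Aggregating (R1): 0.300352% + 1.58137% = 1.881722%.
1.881722% falls short of the 10% threshold by 8.118278 percentage points.

8.118278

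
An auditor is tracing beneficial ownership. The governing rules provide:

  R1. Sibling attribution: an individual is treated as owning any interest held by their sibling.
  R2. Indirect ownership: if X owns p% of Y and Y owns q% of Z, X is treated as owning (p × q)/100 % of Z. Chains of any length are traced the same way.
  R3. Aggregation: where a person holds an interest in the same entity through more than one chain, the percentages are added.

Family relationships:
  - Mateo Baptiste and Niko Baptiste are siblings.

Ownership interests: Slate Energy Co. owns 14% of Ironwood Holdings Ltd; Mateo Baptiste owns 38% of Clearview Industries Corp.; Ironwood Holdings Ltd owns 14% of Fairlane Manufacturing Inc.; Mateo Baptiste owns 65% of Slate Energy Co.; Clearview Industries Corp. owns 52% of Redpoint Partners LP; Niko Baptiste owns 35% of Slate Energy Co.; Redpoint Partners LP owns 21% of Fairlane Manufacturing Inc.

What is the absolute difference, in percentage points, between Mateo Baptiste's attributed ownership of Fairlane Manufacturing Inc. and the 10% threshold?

3.8904

By sibling attribution (R1), Mateo Baptiste is treated as also owning Niko Baptiste's interest in Slate Energy Co, giving 65% + 35% = 100%.
Chain via Clearview Industries Corp. → Redpoint Partners LP (R2): 38% × 52% × 21% = 4.1496% of Fairlane Manufacturing Inc.
Chain via Slate Energy Co. → Ironwood Holdings Ltd (R2): 100% × 14% × 14% = 1.96% of Fairlane Manufacturing Inc.
Aggregating (R3): 4.1496% + 1.96% = 6.1096%.
6.1096% falls short of the 10% threshold by 3.8904 percentage points.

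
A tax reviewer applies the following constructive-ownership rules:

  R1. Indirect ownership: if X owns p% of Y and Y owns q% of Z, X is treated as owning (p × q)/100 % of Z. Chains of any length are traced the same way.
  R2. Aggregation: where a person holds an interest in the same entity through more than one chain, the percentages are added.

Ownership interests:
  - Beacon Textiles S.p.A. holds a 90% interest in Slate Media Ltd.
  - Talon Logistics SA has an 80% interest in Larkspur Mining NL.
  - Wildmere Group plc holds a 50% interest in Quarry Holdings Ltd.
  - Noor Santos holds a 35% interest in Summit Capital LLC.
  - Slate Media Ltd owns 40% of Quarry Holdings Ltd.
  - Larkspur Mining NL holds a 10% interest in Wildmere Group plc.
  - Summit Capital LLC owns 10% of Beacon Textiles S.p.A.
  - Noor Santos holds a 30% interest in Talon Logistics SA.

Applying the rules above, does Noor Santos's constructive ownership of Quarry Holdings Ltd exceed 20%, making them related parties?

No

Chain via Summit Capital LLC → Beacon Textiles S.p.A. → Slate Media Ltd (R1): 35% × 10% × 90% × 40% = 1.26% of Quarry Holdings Ltd.
Chain via Talon Logistics SA → Larkspur Mining NL → Wildmere Group plc (R1): 30% × 80% × 10% × 50% = 1.2% of Quarry Holdings Ltd.
Aggregating (R2): 1.26% + 1.2% = 2.46%.
2.46% does not exceed the 20% threshold, so Noor is not a related party to Quarry Holdings Ltd.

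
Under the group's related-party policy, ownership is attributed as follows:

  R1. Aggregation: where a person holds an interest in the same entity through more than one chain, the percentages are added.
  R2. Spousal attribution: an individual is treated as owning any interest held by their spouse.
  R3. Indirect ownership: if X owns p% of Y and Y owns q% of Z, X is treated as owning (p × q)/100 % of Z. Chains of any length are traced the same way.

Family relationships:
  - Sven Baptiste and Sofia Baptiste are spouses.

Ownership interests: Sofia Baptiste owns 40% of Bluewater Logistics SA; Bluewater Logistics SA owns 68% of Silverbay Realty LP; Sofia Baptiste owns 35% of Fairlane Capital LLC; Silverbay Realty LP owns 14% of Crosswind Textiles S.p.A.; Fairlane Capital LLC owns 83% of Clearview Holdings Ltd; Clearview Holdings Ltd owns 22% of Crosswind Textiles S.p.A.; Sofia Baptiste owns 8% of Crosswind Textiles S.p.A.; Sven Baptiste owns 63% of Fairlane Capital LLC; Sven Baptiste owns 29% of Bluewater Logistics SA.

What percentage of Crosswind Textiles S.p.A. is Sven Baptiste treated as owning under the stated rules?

32.4636%

By spousal attribution (R2), Sven Baptiste is treated as also owning Sofia Baptiste's interest in Fairlane Capital LLC, giving 63% + 35% = 98%.
By spousal attribution (R2), Sven Baptiste is treated as also owning Sofia Baptiste's interest in Bluewater Logistics SA, giving 29% + 40% = 69%.
By spousal attribution (R2), Sven Baptiste is treated as owning Sofia Baptiste's 8% interest in Crosswind Textiles S.p.A.
Chain via Fairlane Capital LLC → Clearview Holdings Ltd (R3): 98% × 83% × 22% = 17.8948% of Crosswind Textiles S.p.A.
Chain via Bluewater Logistics SA → Silverbay Realty LP (R3): 69% × 68% × 14% = 6.5688% of Crosswind Textiles S.p.A.
Direct interest in Crosswind Textiles S.p.A: 8%.
Aggregating (R1): 17.8948% + 6.5688% + 8% = 32.4636%.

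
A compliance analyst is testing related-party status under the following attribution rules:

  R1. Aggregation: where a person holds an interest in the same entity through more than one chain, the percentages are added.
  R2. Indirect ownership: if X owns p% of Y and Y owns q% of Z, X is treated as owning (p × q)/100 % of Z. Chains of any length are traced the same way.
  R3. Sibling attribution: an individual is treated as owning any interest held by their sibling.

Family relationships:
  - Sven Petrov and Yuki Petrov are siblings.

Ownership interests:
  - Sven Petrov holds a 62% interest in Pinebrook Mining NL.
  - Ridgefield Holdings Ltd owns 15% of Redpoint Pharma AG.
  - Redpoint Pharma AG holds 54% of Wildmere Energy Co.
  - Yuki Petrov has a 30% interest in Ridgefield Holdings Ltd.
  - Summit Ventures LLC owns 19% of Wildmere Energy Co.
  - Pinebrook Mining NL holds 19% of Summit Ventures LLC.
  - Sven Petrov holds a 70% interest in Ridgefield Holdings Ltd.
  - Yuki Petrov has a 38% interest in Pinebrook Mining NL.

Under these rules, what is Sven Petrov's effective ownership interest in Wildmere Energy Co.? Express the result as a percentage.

11.71%

By sibling attribution (R3), Sven Petrov is treated as also owning Yuki Petrov's interest in Ridgefield Holdings Ltd, giving 70% + 30% = 100%.
By sibling attribution (R3), Sven Petrov is treated as also owning Yuki Petrov's interest in Pinebrook Mining NL, giving 62% + 38% = 100%.
Chain via Ridgefield Holdings Ltd → Redpoint Pharma AG (R2): 100% × 15% × 54% = 8.1% of Wildmere Energy Co.
Chain via Pinebrook Mining NL → Summit Ventures LLC (R2): 100% × 19% × 19% = 3.61% of Wildmere Energy Co.
Aggregating (R1): 8.1% + 3.61% = 11.71%.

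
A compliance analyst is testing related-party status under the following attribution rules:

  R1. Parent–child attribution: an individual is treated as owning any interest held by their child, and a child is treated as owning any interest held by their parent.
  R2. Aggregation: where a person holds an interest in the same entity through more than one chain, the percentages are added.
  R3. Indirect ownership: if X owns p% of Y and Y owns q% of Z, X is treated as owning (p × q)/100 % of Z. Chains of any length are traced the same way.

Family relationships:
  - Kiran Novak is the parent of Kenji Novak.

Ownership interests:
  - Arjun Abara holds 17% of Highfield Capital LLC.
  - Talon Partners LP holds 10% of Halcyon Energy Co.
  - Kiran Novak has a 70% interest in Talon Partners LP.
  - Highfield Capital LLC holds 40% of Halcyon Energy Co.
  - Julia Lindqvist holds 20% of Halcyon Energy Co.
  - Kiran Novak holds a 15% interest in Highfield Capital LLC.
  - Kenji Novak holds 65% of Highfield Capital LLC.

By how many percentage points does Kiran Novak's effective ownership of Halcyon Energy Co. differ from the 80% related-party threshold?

41

By parent–child attribution (R1), Kiran Novak is treated as also owning Kenji Novak's interest in Highfield Capital LLC, giving 15% + 65% = 80%.
Chain via Highfield Capital LLC (R3): 80% × 40% = 32% of Halcyon Energy Co.
Chain via Talon Partners LP (R3): 70% × 10% = 7% of Halcyon Energy Co.
Aggregating (R2): 32% + 7% = 39%.
39% falls short of the 80% threshold by 41 percentage points.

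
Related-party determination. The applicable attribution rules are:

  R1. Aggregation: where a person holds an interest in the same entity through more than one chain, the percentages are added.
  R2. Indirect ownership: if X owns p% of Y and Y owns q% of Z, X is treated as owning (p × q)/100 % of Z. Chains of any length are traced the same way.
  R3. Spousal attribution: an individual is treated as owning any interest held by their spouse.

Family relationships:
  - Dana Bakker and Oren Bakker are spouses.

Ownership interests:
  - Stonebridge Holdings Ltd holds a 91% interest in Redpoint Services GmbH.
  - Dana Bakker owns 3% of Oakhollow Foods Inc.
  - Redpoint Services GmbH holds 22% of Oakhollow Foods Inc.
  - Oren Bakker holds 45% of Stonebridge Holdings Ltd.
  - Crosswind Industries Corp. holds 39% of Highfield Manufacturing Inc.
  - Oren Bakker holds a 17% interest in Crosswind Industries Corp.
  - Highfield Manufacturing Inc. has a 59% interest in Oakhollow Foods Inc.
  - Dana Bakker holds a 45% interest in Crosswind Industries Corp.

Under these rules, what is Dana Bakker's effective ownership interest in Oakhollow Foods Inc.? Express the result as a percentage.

By spousal attribution (R3), Dana Bakker is treated as also owning Oren Bakker's interest in Crosswind Industries Corp, giving 45% + 17% = 62%.
By spousal attribution (R3), Dana Bakker is treated as owning Oren Bakker's 45% interest in Stonebridge Holdings Ltd.
Chain via Crosswind Industries Corp. → Highfield Manufacturing Inc. (R2): 62% × 39% × 59% = 14.2662% of Oakhollow Foods Inc.
Direct interest in Oakhollow Foods Inc: 3%.
Chain via Stonebridge Holdings Ltd → Redpoint Services GmbH (R2): 45% × 91% × 22% = 9.009% of Oakhollow Foods Inc.
Aggregating (R1): 14.2662% + 3% + 9.009% = 26.2752%.

26.2752%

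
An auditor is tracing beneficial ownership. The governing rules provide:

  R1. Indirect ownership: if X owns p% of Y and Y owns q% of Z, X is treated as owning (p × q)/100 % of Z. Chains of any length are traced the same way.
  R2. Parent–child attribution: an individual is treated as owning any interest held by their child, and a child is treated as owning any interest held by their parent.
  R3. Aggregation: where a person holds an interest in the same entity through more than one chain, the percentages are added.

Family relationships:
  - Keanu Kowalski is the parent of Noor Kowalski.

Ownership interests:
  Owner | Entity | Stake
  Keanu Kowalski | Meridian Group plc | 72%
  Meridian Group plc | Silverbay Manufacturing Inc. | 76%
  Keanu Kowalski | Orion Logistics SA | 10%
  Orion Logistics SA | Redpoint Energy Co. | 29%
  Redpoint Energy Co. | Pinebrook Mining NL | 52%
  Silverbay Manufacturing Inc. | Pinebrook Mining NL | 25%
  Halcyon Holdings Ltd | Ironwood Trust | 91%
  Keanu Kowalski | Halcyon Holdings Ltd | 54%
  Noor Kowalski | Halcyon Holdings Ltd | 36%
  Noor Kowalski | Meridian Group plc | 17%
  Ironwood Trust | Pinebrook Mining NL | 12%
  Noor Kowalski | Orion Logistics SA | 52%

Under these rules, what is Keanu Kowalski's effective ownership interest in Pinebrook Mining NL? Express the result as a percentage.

By parent–child attribution (R2), Keanu Kowalski is treated as also owning Noor Kowalski's interest in Orion Logistics SA, giving 10% + 52% = 62%.
By parent–child attribution (R2), Keanu Kowalski is treated as also owning Noor Kowalski's interest in Meridian Group plc, giving 72% + 17% = 89%.
By parent–child attribution (R2), Keanu Kowalski is treated as also owning Noor Kowalski's interest in Halcyon Holdings Ltd, giving 54% + 36% = 90%.
Chain via Orion Logistics SA → Redpoint Energy Co. (R1): 62% × 29% × 52% = 9.3496% of Pinebrook Mining NL.
Chain via Meridian Group plc → Silverbay Manufacturing Inc. (R1): 89% × 76% × 25% = 16.91% of Pinebrook Mining NL.
Chain via Halcyon Holdings Ltd → Ironwood Trust (R1): 90% × 91% × 12% = 9.828% of Pinebrook Mining NL.
Aggregating (R3): 9.3496% + 16.91% + 9.828% = 36.0876%.

36.0876%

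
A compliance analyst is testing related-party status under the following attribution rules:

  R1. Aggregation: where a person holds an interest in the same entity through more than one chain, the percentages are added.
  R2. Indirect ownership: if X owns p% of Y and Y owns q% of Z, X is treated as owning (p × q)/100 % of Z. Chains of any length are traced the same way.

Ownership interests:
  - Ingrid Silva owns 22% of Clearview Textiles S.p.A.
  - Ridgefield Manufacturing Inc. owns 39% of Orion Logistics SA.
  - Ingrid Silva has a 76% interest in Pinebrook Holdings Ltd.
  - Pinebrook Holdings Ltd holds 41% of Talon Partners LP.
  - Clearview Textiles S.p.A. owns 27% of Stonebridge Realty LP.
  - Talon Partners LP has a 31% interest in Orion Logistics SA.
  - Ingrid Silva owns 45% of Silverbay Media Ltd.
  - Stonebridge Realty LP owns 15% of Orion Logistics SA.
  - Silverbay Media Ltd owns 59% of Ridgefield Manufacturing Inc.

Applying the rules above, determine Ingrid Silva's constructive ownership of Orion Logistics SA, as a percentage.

Chain via Clearview Textiles S.p.A. → Stonebridge Realty LP (R2): 22% × 27% × 15% = 0.891% of Orion Logistics SA.
Chain via Silverbay Media Ltd → Ridgefield Manufacturing Inc. (R2): 45% × 59% × 39% = 10.3545% of Orion Logistics SA.
Chain via Pinebrook Holdings Ltd → Talon Partners LP (R2): 76% × 41% × 31% = 9.6596% of Orion Logistics SA.
Aggregating (R1): 0.891% + 10.3545% + 9.6596% = 20.9051%.

20.9051%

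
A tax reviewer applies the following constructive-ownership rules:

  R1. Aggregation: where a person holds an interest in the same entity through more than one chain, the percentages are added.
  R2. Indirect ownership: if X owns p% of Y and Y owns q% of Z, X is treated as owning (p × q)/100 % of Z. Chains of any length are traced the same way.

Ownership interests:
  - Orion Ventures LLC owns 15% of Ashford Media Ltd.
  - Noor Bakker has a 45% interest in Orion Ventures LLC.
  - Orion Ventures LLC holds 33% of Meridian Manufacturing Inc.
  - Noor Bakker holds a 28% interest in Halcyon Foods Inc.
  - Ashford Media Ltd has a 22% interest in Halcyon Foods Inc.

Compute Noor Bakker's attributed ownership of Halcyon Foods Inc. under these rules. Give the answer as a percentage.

Chain via Orion Ventures LLC → Ashford Media Ltd (R2): 45% × 15% × 22% = 1.485% of Halcyon Foods Inc.
Direct interest in Halcyon Foods Inc: 28%.
Aggregating (R1): 1.485% + 28% = 29.485%.

29.485%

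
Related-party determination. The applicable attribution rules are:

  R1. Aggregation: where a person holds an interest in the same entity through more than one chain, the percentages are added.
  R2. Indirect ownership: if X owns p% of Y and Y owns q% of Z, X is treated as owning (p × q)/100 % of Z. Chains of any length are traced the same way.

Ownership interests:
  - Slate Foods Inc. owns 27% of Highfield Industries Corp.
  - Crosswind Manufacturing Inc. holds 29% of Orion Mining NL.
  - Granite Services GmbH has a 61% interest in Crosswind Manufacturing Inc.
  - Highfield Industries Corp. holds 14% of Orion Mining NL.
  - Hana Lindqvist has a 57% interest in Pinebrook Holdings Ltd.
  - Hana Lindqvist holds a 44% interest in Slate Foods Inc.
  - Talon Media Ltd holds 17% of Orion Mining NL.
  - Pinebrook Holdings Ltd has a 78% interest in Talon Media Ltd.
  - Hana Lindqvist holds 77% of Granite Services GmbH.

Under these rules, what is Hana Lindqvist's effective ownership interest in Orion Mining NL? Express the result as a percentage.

22.8427%

Chain via Pinebrook Holdings Ltd → Talon Media Ltd (R2): 57% × 78% × 17% = 7.5582% of Orion Mining NL.
Chain via Slate Foods Inc. → Highfield Industries Corp. (R2): 44% × 27% × 14% = 1.6632% of Orion Mining NL.
Chain via Granite Services GmbH → Crosswind Manufacturing Inc. (R2): 77% × 61% × 29% = 13.6213% of Orion Mining NL.
Aggregating (R1): 7.5582% + 1.6632% + 13.6213% = 22.8427%.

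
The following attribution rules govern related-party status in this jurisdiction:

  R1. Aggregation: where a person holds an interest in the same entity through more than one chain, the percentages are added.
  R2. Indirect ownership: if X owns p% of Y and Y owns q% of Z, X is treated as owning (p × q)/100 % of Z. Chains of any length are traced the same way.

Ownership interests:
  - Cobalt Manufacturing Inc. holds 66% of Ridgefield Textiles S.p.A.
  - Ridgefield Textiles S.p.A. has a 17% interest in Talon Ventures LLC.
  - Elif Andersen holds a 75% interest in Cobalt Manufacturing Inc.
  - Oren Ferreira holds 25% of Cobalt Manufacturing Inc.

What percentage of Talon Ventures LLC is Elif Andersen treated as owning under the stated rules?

Chain via Cobalt Manufacturing Inc. → Ridgefield Textiles S.p.A. (R2): 75% × 66% × 17% = 8.415% of Talon Ventures LLC.

8.415%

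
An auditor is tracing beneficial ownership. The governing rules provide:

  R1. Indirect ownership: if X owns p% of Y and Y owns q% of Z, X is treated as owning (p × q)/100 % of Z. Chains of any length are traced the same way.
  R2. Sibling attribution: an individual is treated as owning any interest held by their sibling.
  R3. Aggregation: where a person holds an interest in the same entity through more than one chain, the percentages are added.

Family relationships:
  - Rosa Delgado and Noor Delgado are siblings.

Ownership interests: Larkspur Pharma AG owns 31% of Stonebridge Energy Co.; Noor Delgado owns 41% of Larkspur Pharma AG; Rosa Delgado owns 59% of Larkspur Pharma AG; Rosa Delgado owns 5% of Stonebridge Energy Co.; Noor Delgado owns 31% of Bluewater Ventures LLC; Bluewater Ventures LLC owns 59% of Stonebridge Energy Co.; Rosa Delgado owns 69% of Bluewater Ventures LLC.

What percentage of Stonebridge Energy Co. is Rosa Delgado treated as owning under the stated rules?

By sibling attribution (R2), Rosa Delgado is treated as also owning Noor Delgado's interest in Bluewater Ventures LLC, giving 69% + 31% = 100%.
By sibling attribution (R2), Rosa Delgado is treated as also owning Noor Delgado's interest in Larkspur Pharma AG, giving 59% + 41% = 100%.
Chain via Bluewater Ventures LLC (R1): 100% × 59% = 59% of Stonebridge Energy Co.
Chain via Larkspur Pharma AG (R1): 100% × 31% = 31% of Stonebridge Energy Co.
Direct interest in Stonebridge Energy Co: 5%.
Aggregating (R3): 59% + 31% + 5% = 95%.

95%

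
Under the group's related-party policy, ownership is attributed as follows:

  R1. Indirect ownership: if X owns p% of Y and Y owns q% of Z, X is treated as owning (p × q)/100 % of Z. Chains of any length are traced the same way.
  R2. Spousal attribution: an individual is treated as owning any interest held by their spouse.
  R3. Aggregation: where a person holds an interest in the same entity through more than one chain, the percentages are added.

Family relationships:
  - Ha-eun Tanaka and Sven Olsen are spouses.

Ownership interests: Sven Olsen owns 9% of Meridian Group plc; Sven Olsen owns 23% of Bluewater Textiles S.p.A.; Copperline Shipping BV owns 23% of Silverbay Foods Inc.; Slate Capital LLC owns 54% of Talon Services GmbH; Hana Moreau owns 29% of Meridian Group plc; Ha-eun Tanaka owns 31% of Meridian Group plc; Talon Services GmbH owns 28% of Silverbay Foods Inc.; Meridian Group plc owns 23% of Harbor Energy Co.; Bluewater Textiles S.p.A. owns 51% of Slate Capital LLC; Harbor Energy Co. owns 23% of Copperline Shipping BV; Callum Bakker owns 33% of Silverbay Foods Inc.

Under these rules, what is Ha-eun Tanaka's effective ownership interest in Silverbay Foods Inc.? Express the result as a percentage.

By spousal attribution (R2), Ha-eun Tanaka is treated as also owning Sven Olsen's interest in Meridian Group plc, giving 31% + 9% = 40%.
By spousal attribution (R2), Ha-eun Tanaka is treated as owning Sven Olsen's 23% interest in Bluewater Textiles S.p.A.
Chain via Meridian Group plc → Harbor Energy Co. → Copperline Shipping BV (R1): 40% × 23% × 23% × 23% = 0.48668% of Silverbay Foods Inc.
Chain via Bluewater Textiles S.p.A. → Slate Capital LLC → Talon Services GmbH (R1): 23% × 51% × 54% × 28% = 1.773576% of Silverbay Foods Inc.
Aggregating (R3): 0.48668% + 1.773576% = 2.260256%.

2.260256%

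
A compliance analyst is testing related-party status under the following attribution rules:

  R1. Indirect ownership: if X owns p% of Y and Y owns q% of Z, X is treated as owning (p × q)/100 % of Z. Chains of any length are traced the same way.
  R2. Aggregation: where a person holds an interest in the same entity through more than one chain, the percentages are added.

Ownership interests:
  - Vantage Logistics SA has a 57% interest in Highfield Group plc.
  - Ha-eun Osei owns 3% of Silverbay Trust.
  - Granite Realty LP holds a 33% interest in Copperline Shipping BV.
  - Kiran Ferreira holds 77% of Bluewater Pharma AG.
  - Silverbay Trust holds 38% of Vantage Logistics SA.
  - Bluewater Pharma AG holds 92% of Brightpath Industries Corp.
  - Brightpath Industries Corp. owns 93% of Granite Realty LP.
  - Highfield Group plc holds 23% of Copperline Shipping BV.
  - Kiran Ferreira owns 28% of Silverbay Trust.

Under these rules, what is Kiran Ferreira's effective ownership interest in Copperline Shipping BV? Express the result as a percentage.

Chain via Silverbay Trust → Vantage Logistics SA → Highfield Group plc (R1): 28% × 38% × 57% × 23% = 1.394904% of Copperline Shipping BV.
Chain via Bluewater Pharma AG → Brightpath Industries Corp. → Granite Realty LP (R1): 77% × 92% × 93% × 33% = 21.740796% of Copperline Shipping BV.
Aggregating (R2): 1.394904% + 21.740796% = 23.1357%.

23.1357%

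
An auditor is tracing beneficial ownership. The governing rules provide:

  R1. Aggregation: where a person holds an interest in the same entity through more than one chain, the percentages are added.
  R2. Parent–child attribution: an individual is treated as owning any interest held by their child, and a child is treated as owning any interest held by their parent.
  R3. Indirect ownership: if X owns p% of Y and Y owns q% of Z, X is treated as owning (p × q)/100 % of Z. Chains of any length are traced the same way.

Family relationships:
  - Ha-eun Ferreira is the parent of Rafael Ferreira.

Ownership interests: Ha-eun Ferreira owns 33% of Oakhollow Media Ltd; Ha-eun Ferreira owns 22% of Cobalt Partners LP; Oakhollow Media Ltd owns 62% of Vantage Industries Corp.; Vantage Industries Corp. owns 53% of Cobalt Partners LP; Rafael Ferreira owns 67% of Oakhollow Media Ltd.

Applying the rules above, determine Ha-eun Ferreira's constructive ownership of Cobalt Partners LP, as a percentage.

54.86%

By parent–child attribution (R2), Ha-eun Ferreira is treated as also owning Rafael Ferreira's interest in Oakhollow Media Ltd, giving 33% + 67% = 100%.
Chain via Oakhollow Media Ltd → Vantage Industries Corp. (R3): 100% × 62% × 53% = 32.86% of Cobalt Partners LP.
Direct interest in Cobalt Partners LP: 22%.
Aggregating (R1): 32.86% + 22% = 54.86%.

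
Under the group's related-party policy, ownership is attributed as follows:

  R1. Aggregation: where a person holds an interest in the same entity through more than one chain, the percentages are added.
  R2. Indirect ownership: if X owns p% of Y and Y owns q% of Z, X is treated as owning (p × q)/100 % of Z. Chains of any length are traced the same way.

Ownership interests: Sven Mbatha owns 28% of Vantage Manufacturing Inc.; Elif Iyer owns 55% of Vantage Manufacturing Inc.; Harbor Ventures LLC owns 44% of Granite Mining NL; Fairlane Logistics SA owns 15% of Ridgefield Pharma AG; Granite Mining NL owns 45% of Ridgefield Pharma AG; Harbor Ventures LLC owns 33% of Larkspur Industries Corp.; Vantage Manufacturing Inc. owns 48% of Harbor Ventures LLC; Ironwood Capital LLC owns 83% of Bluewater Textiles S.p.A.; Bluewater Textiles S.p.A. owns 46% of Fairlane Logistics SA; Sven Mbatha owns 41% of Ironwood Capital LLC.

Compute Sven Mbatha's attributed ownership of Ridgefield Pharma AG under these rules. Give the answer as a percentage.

Chain via Vantage Manufacturing Inc. → Harbor Ventures LLC → Granite Mining NL (R2): 28% × 48% × 44% × 45% = 2.66112% of Ridgefield Pharma AG.
Chain via Ironwood Capital LLC → Bluewater Textiles S.p.A. → Fairlane Logistics SA (R2): 41% × 83% × 46% × 15% = 2.34807% of Ridgefield Pharma AG.
Aggregating (R1): 2.66112% + 2.34807% = 5.00919%.

5.00919%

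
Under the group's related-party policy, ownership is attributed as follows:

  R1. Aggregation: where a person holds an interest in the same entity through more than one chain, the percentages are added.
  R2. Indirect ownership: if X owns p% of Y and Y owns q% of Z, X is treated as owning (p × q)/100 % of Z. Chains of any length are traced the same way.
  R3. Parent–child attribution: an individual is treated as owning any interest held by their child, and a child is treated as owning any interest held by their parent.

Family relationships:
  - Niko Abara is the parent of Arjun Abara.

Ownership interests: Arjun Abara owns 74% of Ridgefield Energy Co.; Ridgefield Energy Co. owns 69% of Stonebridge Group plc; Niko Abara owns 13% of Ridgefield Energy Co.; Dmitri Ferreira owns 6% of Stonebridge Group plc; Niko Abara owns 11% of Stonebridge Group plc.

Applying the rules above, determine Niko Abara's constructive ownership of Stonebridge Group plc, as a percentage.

By parent–child attribution (R3), Niko Abara is treated as also owning Arjun Abara's interest in Ridgefield Energy Co, giving 13% + 74% = 87%.
Chain via Ridgefield Energy Co. (R2): 87% × 69% = 60.03% of Stonebridge Group plc.
Direct interest in Stonebridge Group plc: 11%.
Aggregating (R1): 60.03% + 11% = 71.03%.

71.03%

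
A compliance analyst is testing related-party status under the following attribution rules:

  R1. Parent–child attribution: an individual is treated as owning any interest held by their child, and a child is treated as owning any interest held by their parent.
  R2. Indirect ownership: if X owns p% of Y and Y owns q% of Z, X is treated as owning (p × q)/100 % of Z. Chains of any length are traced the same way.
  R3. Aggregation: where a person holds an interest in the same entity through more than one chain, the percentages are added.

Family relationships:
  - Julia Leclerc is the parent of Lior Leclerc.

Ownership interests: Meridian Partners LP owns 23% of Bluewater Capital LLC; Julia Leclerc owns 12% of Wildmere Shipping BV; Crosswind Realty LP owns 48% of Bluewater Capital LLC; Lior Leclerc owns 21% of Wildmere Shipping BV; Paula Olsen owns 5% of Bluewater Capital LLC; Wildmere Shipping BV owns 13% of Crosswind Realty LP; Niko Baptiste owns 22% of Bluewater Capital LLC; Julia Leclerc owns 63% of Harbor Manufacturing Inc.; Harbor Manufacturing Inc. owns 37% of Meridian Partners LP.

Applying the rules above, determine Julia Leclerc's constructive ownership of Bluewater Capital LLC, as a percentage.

7.4205%

By parent–child attribution (R1), Julia Leclerc is treated as also owning Lior Leclerc's interest in Wildmere Shipping BV, giving 12% + 21% = 33%.
Chain via Wildmere Shipping BV → Crosswind Realty LP (R2): 33% × 13% × 48% = 2.0592% of Bluewater Capital LLC.
Chain via Harbor Manufacturing Inc. → Meridian Partners LP (R2): 63% × 37% × 23% = 5.3613% of Bluewater Capital LLC.
Aggregating (R3): 2.0592% + 5.3613% = 7.4205%.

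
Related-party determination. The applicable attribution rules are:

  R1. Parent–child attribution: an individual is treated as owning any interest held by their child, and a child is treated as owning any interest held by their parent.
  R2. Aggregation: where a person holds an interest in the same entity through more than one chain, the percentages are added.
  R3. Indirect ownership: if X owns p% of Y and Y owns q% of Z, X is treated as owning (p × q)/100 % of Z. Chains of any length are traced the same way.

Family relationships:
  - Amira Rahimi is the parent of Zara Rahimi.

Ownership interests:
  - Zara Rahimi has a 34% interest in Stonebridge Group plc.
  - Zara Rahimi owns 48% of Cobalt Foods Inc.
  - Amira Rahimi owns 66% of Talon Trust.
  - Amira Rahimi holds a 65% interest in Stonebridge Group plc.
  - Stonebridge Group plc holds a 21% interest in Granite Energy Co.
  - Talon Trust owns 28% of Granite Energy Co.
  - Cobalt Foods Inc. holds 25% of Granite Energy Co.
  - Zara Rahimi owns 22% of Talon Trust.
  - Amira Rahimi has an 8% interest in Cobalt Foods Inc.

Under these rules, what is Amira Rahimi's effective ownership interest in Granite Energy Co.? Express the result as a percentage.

By parent–child attribution (R1), Amira Rahimi is treated as also owning Zara Rahimi's interest in Stonebridge Group plc, giving 65% + 34% = 99%.
By parent–child attribution (R1), Amira Rahimi is treated as also owning Zara Rahimi's interest in Talon Trust, giving 66% + 22% = 88%.
By parent–child attribution (R1), Amira Rahimi is treated as also owning Zara Rahimi's interest in Cobalt Foods Inc, giving 8% + 48% = 56%.
Chain via Stonebridge Group plc (R3): 99% × 21% = 20.79% of Granite Energy Co.
Chain via Talon Trust (R3): 88% × 28% = 24.64% of Granite Energy Co.
Chain via Cobalt Foods Inc. (R3): 56% × 25% = 14% of Granite Energy Co.
Aggregating (R2): 20.79% + 24.64% + 14% = 59.43%.

59.43%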